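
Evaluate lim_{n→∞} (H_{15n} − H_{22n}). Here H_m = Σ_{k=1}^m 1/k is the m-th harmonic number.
lim = ln(15/22)

Euler-Maclaurin gives H_m = ln m + γ + 1/(2m) + O(1/m^2). The γ and O(1/m) terms cancel in the difference:
  H_{15n} − H_{22n} = ln(15n) − ln(22n) + O(1/n) = ln(15/22) + O(1/n).
Hence the limit is ln(15/22).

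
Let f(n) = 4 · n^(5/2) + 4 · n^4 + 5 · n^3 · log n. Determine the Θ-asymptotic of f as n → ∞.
f(n) ∈ Θ(n^4)

Compare the terms by growth order. For large n, n^a · (log n)^b dominates n^a' · (log n)^b' iff a > a', or (a = a' and b > b'). Ranking the 3 terms shows the dominant one is 4 · n^4. Hence f(n) ∈ Θ(n^4).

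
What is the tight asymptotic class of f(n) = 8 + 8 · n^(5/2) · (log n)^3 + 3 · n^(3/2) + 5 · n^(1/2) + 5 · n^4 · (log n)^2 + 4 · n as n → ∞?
f(n) ∈ Θ(n^4 · (log n)^2)

Compare the terms by growth order. For large n, n^a · (log n)^b dominates n^a' · (log n)^b' iff a > a', or (a = a' and b > b'). Ranking the 6 terms shows the dominant one is 5 · n^4 · (log n)^2. Hence f(n) ∈ Θ(n^4 · (log n)^2).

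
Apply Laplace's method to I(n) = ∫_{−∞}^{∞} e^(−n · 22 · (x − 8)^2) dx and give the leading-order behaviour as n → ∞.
I(n) = sqrt(π/(22n))

Here φ(x) = 22 · (x − 8)^2 has its unique minimum at x* = 8 with φ(x*) = 0 and φ''(x*) = 44. Laplace's method gives
  I(n) ~ e^(−n φ(x*)) · sqrt(2π / (n · φ''(x*))) = sqrt(2π / (44n)) = sqrt(π/(22n)).
This is exact: substituting u = (x − 8)·sqrt(22n) gives I(n) = (1/sqrt(22n)) ∫_{−∞}^{∞} e^(−u^2) du = sqrt(π/(22n)).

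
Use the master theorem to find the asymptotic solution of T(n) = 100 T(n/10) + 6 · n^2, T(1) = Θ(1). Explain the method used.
T(n) = Θ(n^2 log n)

log_10 100 = 2, and f(n) = 6 · n^2 = Θ(n^(log_10 100)). This is Case 2 of the master theorem: T(n) = Θ(f(n) · log n) = Θ(n^2 log n).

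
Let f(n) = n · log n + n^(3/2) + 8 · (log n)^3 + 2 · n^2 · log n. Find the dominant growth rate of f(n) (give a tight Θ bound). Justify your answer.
f(n) ∈ Θ(n^2 · log n)

Compare the terms by growth order. For large n, n^a · (log n)^b dominates n^a' · (log n)^b' iff a > a', or (a = a' and b > b'). Ranking the 4 terms shows the dominant one is 2 · n^2 · log n. Hence f(n) ∈ Θ(n^2 · log n).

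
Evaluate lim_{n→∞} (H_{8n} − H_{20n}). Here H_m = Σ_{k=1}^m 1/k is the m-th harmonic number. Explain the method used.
lim = ln(8/20) = ln(2/5)

Euler-Maclaurin gives H_m = ln m + γ + 1/(2m) + O(1/m^2). The γ and O(1/m) terms cancel in the difference:
  H_{8n} − H_{20n} = ln(8n) − ln(20n) + O(1/n) = ln(8/20) + O(1/n).
Hence the limit is ln(8/20) = ln(2/5).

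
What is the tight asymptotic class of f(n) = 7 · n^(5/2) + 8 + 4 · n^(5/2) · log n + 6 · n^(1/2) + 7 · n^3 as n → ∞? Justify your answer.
f(n) ∈ Θ(n^3)

Compare the terms by growth order. For large n, n^a · (log n)^b dominates n^a' · (log n)^b' iff a > a', or (a = a' and b > b'). Ranking the 5 terms shows the dominant one is 7 · n^3. Hence f(n) ∈ Θ(n^3).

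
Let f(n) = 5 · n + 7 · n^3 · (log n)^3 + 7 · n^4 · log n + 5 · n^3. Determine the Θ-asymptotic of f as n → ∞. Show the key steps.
f(n) ∈ Θ(n^4 · log n)

Compare the terms by growth order. For large n, n^a · (log n)^b dominates n^a' · (log n)^b' iff a > a', or (a = a' and b > b'). Ranking the 4 terms shows the dominant one is 7 · n^4 · log n. Hence f(n) ∈ Θ(n^4 · log n).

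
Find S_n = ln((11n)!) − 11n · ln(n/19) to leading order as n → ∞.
S_n ~ 11n · (ln 209 − 1) + O(ln n)

Stirling: ln((11n)!) = 11n ln(11n) − 11n + O(ln n).
  S_n = 11n ln(11n) − 11n − 11n ln(n/19) + O(ln n)
      = 11n ln(11n) − 11n ln n + 11n ln 19 − 11n + O(ln n)
      = 11n ln 11 + 11n ln 19 − 11n + O(ln n)
      = 11n (ln 209 − 1) + O(ln n).
Numerically ln(209) − 1 ≈ 4.3423.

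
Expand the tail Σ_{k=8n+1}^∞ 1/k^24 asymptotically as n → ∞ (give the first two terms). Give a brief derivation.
Σ_{k>8n} 1/k^24 = 1/(23 · (8n)^23) − 1/(2 · (8n)^24) + O(1/(8n)^25)

Compare to the integral: ∫_{8n}^∞ x^(−24) dx = [−x^(−23)/23]_{8n}^∞ = 1/((24−1)·(8n)^23). The Euler-Maclaurin correction adds −f(8n)/2 = −1/(2·(8n)^24). Euler-Maclaurin then gives
  Σ_{k>8n} 1/k^24 = ∫_{8n}^∞ dx/x^24 − 1/(2·(8n)^24) + O(1/(8n)^25).
(Equivalently this is ζ(24) − Σ_{k≤8n} 1/k^24.)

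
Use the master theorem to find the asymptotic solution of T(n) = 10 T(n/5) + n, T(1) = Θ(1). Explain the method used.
T(n) = Θ(n^(log_5 10))

Master theorem: compare f(n) = n to n^(log_5 10) where log_5 10 ≈ 1.431. Since 1 < log_5 10, we have f(n) = O(n^(log_5 10 − ε)) for some ε > 0 — Case 1. Hence T(n) = Θ(n^(log_5 10)).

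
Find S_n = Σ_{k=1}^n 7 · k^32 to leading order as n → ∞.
S_n ~ 7 · n^33 / 33

By integral comparison (Euler-Maclaurin), Σ_{k=1}^n 7 · k^32 = 7 · ∫_0^n x^32 dx + O(n^32) = 7 · n^33/33 + O(n^32). (Equivalently, Faulhaber's formula gives the same leading term.)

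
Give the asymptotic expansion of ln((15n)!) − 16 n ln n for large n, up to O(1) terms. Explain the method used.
ln((15n)!) − 16 n ln n = −n ln n + 15(ln 15 − 1) n + (1/2) ln(2π·15n) + O(1/n)

Stirling: ln((15n)!) = 15n ln(15n) − 15n + (1/2) ln(2π·15n) + O(1/n).
Expand 15n ln(15n) = 15n (ln n + ln 15) = 15n ln n + 15n ln 15.
Subtract 16n ln n: leading term is (15 − 16) n ln n = −n ln n. The next term is 15n ln 15 − 15n = 15(ln 15 − 1) n. Then the (1/2) ln(2π·15n) correction.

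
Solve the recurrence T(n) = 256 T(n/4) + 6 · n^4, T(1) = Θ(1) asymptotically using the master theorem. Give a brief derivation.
T(n) = Θ(n^4 log n)

log_4 256 = 4, and f(n) = 6 · n^4 = Θ(n^(log_4 256)). This is Case 2 of the master theorem: T(n) = Θ(f(n) · log n) = Θ(n^4 log n).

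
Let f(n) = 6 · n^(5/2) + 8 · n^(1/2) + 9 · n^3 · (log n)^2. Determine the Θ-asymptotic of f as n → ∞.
f(n) ∈ Θ(n^3 · (log n)^2)

Compare the terms by growth order. For large n, n^a · (log n)^b dominates n^a' · (log n)^b' iff a > a', or (a = a' and b > b'). Ranking the 3 terms shows the dominant one is 9 · n^3 · (log n)^2. Hence f(n) ∈ Θ(n^3 · (log n)^2).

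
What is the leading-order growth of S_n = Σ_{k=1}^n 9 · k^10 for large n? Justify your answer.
S_n ~ 9 · n^11 / 11

By integral comparison (Euler-Maclaurin), Σ_{k=1}^n 9 · k^10 = 9 · ∫_0^n x^10 dx + O(n^10) = 9 · n^11/11 + O(n^10). (Equivalently, Faulhaber's formula gives the same leading term.)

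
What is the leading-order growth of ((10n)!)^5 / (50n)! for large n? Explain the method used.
((10n)!)^5/(50n)! ~ ((2π·10n)^(4/2) / sqrt(5)) · 5^(−5·10n)  →  0

Write N = 10n. Stirling: N! ~ sqrt(2π N)(N/e)^N and (5N)! ~ sqrt(2π·5N)·(5N/e)^(5N).
  (N!)^5/(5N)! ~ (2π N)^(5/2) (N/e)^(5N) / [sqrt(2π·5N) (5N/e)^(5N)]
     = (2π N)^(5/2) / sqrt(2π·5N) · (N/(5N))^(5N)
     = (2π N)^((5−1)/2) / sqrt(5) · 5^(−5N).
Since 5^5 > 1, the factor 5^(−5N) decays exponentially, so the ratio → 0. Substituting N = 10n gives the stated form.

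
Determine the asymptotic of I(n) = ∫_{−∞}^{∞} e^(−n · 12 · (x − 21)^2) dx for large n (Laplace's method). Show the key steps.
I(n) = sqrt(π/(12n))

Here φ(x) = 12 · (x − 21)^2 has its unique minimum at x* = 21 with φ(x*) = 0 and φ''(x*) = 24. Laplace's method gives
  I(n) ~ e^(−n φ(x*)) · sqrt(2π / (n · φ''(x*))) = sqrt(2π / (24n)) = sqrt(π/(12n)).
This is exact: substituting u = (x − 21)·sqrt(12n) gives I(n) = (1/sqrt(12n)) ∫_{−∞}^{∞} e^(−u^2) du = sqrt(π/(12n)).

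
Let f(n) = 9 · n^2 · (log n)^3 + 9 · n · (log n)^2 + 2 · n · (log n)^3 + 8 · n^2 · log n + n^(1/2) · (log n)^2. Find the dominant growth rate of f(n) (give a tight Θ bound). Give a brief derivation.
f(n) ∈ Θ(n^2 · (log n)^3)

Compare the terms by growth order. For large n, n^a · (log n)^b dominates n^a' · (log n)^b' iff a > a', or (a = a' and b > b'). Ranking the 5 terms shows the dominant one is 9 · n^2 · (log n)^3. Hence f(n) ∈ Θ(n^2 · (log n)^3).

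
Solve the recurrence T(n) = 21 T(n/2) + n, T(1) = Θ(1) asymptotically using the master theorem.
T(n) = Θ(n^(log_2 21))

Master theorem: compare f(n) = n to n^(log_2 21) where log_2 21 ≈ 4.392. Since 1 < log_2 21, we have f(n) = O(n^(log_2 21 − ε)) for some ε > 0 — Case 1. Hence T(n) = Θ(n^(log_2 21)).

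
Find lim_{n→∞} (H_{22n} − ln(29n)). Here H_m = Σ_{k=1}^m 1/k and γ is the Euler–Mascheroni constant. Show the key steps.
lim = ln(22/29) + γ

By Euler-Maclaurin, H_m = ln m + γ + O(1/m). So
  H_{22n} − ln(29n) = ln(22n) + γ − ln(29n) + O(1/n)
                       = ln(22/29) + γ + O(1/n).
Hence the limit is ln(22/29) + γ.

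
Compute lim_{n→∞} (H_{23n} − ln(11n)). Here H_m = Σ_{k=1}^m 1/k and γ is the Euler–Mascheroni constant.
lim = ln(23/11) + γ

By Euler-Maclaurin, H_m = ln m + γ + O(1/m). So
  H_{23n} − ln(11n) = ln(23n) + γ − ln(11n) + O(1/n)
                       = ln(23/11) + γ + O(1/n).
Hence the limit is ln(23/11) + γ.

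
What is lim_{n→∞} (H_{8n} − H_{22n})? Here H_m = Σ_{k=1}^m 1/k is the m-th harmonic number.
lim = ln(8/22) = ln(4/11)

Euler-Maclaurin gives H_m = ln m + γ + 1/(2m) + O(1/m^2). The γ and O(1/m) terms cancel in the difference:
  H_{8n} − H_{22n} = ln(8n) − ln(22n) + O(1/n) = ln(8/22) + O(1/n).
Hence the limit is ln(8/22) = ln(4/11).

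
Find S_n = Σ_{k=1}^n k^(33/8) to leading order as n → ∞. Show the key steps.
S_n ~ (8/41) · n^(41/8)

Integral comparison: Σ_{k=1}^n k^(33/8) = ∫_0^n x^(33/8) dx + O(n^(33/8)). The integral is n^(1 + 33/8) / (1 + 33/8) = n^((33+8)/8) / ((33+8)/8) = (8/41) · n^(41/8).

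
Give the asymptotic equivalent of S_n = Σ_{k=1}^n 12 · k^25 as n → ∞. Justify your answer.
S_n ~ 6 · n^26 / 13

By integral comparison (Euler-Maclaurin), Σ_{k=1}^n 12 · k^25 = 12 · ∫_0^n x^25 dx + O(n^25) = 12 · n^26/26 = 6 · n^26 / 13 + O(n^25). (Equivalently, Faulhaber's formula gives the same leading term.)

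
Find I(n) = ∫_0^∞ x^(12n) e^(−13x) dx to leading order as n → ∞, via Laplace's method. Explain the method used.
I(n) ~ (sqrt(2π·12n) / 13) · (12n/(13e))^(12n)

Write the integrand as exp(12n ln x − 13x) and set f(x) = 12n ln x − 13x. Then f'(x) = 12n/x − 13 = 0 at x* = 12n/13, and f''(x*) = −12n/x*^2 = −13^2/(12n). Laplace's method (interior maximum) gives
  I(n) ~ e^(f(x*)) · sqrt(2π / |f''(x*)|)
        = exp(12n ln(12n/13) − 12n) · sqrt(2π · 12n / 13^2)
        = (12n/13)^(12n) e^(−12n) · sqrt(2π·12n) / 13
        = (sqrt(2π·12n) / 13) · (12n/(13e))^(12n).
This matches Γ(12n+1)/13^(12n+1) with Stirling applied to Γ.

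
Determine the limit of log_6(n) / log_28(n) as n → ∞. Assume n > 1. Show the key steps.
lim = ln(28) / ln(6) = log_6(28)

Change of base: log_6(n) = ln n / ln 6 and log_28(n) = ln n / ln 28. The ratio is (ln n / ln 6) · (ln 28 / ln n) = ln 28 / ln 6, a constant independent of n. So the limit is ln 28 / ln 6 = log_6(28).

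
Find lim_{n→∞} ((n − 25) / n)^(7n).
lim = e^(−175)

Rewrite as (1 − 25/n)^(7n). By the standard limit (1 + x/n)^n → e^x, we have (1 − 25/n)^n → e^(−25), and raising to the 7th power gives e^(−175).
More precisely, ln[(1 − 25/n)^(7n)] = 7n · ln(1 − 25/n) = 7n · (-25/n + O(1/n^2)) = -175 + O(1/n) → -175.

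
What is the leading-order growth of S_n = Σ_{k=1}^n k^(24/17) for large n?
S_n ~ (17/41) · n^(41/17)

Integral comparison: Σ_{k=1}^n k^(24/17) = ∫_0^n x^(24/17) dx + O(n^(24/17)). The integral is n^(1 + 24/17) / (1 + 24/17) = n^((24+17)/17) / ((24+17)/17) = (17/41) · n^(41/17).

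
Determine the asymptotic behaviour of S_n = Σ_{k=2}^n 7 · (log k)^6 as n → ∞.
S_n ~ 7 · n · (log n)^6

By integral comparison, S_n = ∫_1^n 7 · (log x)^6 dx + O((log n)^6). For the integral, the leading term of ∫_1^n (log x)^6 dx is n · (log n)^6 (by repeated integration by parts; each step lowers the log-exponent and produces a relatively O(1/log n) correction). Hence S_n ~ 7 · n · (log n)^6.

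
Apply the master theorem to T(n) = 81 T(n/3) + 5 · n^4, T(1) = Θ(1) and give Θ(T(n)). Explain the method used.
T(n) = Θ(n^4 log n)

log_3 81 = 4, and f(n) = 5 · n^4 = Θ(n^(log_3 81)). This is Case 2 of the master theorem: T(n) = Θ(f(n) · log n) = Θ(n^4 log n).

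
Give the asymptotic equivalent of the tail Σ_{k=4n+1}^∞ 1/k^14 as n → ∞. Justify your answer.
Σ_{k>4n} 1/k^14 ~ 1/(13 · (4n)^13)

Compare to the integral: ∫_{4n}^∞ x^(−14) dx = [−x^(−13)/13]_{4n}^∞ = 1/((14−1)·(4n)^13). Euler-Maclaurin then gives
  Σ_{k>4n} 1/k^14 = ∫_{4n}^∞ dx/x^14 − 1/(2·(4n)^14) + O(1/(4n)^15).
(Equivalently this is ζ(14) − Σ_{k≤4n} 1/k^14.)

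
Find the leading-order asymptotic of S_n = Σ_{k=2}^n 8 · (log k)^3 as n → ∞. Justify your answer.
S_n ~ 8 · n · (log n)^3

By integral comparison, S_n = ∫_1^n 8 · (log x)^3 dx + O((log n)^3). For the integral, the leading term of ∫_1^n (log x)^3 dx is n · (log n)^3 (by repeated integration by parts; each step lowers the log-exponent and produces a relatively O(1/log n) correction). Hence S_n ~ 8 · n · (log n)^3.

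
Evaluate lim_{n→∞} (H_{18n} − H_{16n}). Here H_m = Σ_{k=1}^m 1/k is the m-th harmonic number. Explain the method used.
lim = ln(18/16) = ln(9/8)

Euler-Maclaurin gives H_m = ln m + γ + 1/(2m) + O(1/m^2). The γ and O(1/m) terms cancel in the difference:
  H_{18n} − H_{16n} = ln(18n) − ln(16n) + O(1/n) = ln(18/16) + O(1/n).
Hence the limit is ln(18/16) = ln(9/8).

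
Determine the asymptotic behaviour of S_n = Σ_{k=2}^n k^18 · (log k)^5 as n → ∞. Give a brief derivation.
S_n ~ n^19 · (log n)^5 / 19

By integral comparison, S_n = ∫_1^n x^18 · (log x)^5 dx + O(n^18 · (log n)^5). For the integral, the leading term of ∫_1^n x^18 (log x)^5 dx is n^19/19 · (log n)^5 (by repeated integration by parts; each step lowers the log-exponent and produces a relatively O(1/log n) correction). Hence S_n ~ n^19 · (log n)^5 / 19.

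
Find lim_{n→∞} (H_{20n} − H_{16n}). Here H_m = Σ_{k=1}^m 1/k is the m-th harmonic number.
lim = ln(20/16) = ln(5/4)

Euler-Maclaurin gives H_m = ln m + γ + 1/(2m) + O(1/m^2). The γ and O(1/m) terms cancel in the difference:
  H_{20n} − H_{16n} = ln(20n) − ln(16n) + O(1/n) = ln(20/16) + O(1/n).
Hence the limit is ln(20/16) = ln(5/4).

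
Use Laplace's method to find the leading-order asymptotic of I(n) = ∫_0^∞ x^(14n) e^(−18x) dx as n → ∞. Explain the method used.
I(n) ~ (sqrt(2π·14n) / 18) · (14n/(18e))^(14n)

Write the integrand as exp(14n ln x − 18x) and set f(x) = 14n ln x − 18x. Then f'(x) = 14n/x − 18 = 0 at x* = 14n/18, and f''(x*) = −14n/x*^2 = −18^2/(14n). Laplace's method (interior maximum) gives
  I(n) ~ e^(f(x*)) · sqrt(2π / |f''(x*)|)
        = exp(14n ln(14n/18) − 14n) · sqrt(2π · 14n / 18^2)
        = (14n/18)^(14n) e^(−14n) · sqrt(2π·14n) / 18
        = (sqrt(2π·14n) / 18) · (14n/(18e))^(14n).
This matches Γ(14n+1)/18^(14n+1) with Stirling applied to Γ.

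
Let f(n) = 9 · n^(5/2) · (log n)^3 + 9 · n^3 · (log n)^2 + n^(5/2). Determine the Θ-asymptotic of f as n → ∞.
f(n) ∈ Θ(n^3 · (log n)^2)

Compare the terms by growth order. For large n, n^a · (log n)^b dominates n^a' · (log n)^b' iff a > a', or (a = a' and b > b'). Ranking the 3 terms shows the dominant one is 9 · n^3 · (log n)^2. Hence f(n) ∈ Θ(n^3 · (log n)^2).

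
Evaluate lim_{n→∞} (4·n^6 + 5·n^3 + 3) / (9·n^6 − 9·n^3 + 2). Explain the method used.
lim = 4/9

For large n the leading n^6 terms dominate both numerator and denominator. Dividing top and bottom by n^6, every other term tends to 0, leaving 4/9.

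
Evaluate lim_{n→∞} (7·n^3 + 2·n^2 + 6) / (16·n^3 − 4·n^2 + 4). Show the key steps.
lim = 7/16

For large n the leading n^3 terms dominate both numerator and denominator. Dividing top and bottom by n^3, every other term tends to 0, leaving 7/16.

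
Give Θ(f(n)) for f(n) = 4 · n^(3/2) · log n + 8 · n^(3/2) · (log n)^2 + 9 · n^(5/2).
f(n) ∈ Θ(n^(5/2))

Compare the terms by growth order. For large n, n^a · (log n)^b dominates n^a' · (log n)^b' iff a > a', or (a = a' and b > b'). Ranking the 3 terms shows the dominant one is 9 · n^(5/2). Hence f(n) ∈ Θ(n^(5/2)).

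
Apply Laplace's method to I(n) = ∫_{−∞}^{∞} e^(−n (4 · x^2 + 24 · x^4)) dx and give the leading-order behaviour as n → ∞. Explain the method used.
I(n) ~ sqrt(π/(4n))

φ(x) = 4 · x^2 + 24 · x^4 has its unique global minimum at x* = 0 (since φ'(x) = 8x + 96x^3 = 0 only at x = 0 for real x with both coefficients positive, and φ → ∞ as |x| → ∞). At x* = 0, φ(0) = 0 and φ''(0) = 8. Laplace's method then gives
  I(n) ~ sqrt(2π / (n · φ''(0))) · e^(−n φ(0)) = sqrt(2π / (8n)) = sqrt(π/(4n)).
The 24 · x^4 term contributes only at subleading order (an O(1/n) relative correction).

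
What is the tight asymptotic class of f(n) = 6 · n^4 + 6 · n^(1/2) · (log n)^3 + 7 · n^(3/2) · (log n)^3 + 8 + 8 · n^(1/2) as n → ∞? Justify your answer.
f(n) ∈ Θ(n^4)

Compare the terms by growth order. For large n, n^a · (log n)^b dominates n^a' · (log n)^b' iff a > a', or (a = a' and b > b'). Ranking the 5 terms shows the dominant one is 6 · n^4. Hence f(n) ∈ Θ(n^4).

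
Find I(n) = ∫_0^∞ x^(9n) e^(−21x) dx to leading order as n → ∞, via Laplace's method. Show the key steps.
I(n) ~ (sqrt(2π·9n) / 21) · (9n/(21e))^(9n)

Write the integrand as exp(9n ln x − 21x) and set f(x) = 9n ln x − 21x. Then f'(x) = 9n/x − 21 = 0 at x* = 9n/21, and f''(x*) = −9n/x*^2 = −21^2/(9n). Laplace's method (interior maximum) gives
  I(n) ~ e^(f(x*)) · sqrt(2π / |f''(x*)|)
        = exp(9n ln(9n/21) − 9n) · sqrt(2π · 9n / 21^2)
        = (9n/21)^(9n) e^(−9n) · sqrt(2π·9n) / 21
        = (sqrt(2π·9n) / 21) · (9n/(21e))^(9n).
This matches Γ(9n+1)/21^(9n+1) with Stirling applied to Γ.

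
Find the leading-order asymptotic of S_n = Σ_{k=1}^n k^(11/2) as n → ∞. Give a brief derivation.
S_n ~ (2/13) · n^(13/2)

Integral comparison: Σ_{k=1}^n k^(11/2) = ∫_0^n x^(11/2) dx + O(n^(11/2)). The integral is n^(1 + 11/2) / (1 + 11/2) = n^((11+2)/2) / ((11+2)/2) = (2/13) · n^(13/2).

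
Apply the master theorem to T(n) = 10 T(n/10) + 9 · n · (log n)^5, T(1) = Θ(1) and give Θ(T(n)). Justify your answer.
T(n) = Θ(n · (log n)^6)

Here log_10 10 = 1 and f(n) = 9 · n · (log n)^5 = Θ(n^(log_10 10) · (log n)^5). This is the extended Case 2 of the master theorem (f matches the critical exponent up to log factors), giving T(n) = Θ(n^(log_10 10) · (log n)^(5+1)) = Θ(n · (log n)^6).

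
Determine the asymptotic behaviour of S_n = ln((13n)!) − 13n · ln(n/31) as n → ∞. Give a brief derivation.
S_n ~ 13n · (ln 403 − 1) + O(ln n)

Stirling: ln((13n)!) = 13n ln(13n) − 13n + O(ln n).
  S_n = 13n ln(13n) − 13n − 13n ln(n/31) + O(ln n)
      = 13n ln(13n) − 13n ln n + 13n ln 31 − 13n + O(ln n)
      = 13n ln 13 + 13n ln 31 − 13n + O(ln n)
      = 13n (ln 403 − 1) + O(ln n).
Numerically ln(403) − 1 ≈ 4.9989.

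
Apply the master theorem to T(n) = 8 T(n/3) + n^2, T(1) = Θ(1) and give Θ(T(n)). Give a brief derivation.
T(n) = Θ(n^2)

log_3 8 ≈ 1.893. f(n) = n^2 dominates n^(log_3 8) since 2 > 1.893, and the regularity condition a·f(n/b) = 8·(n/3)^2 = (8/9)·n^2 ≤ c·f(n) holds with c = 8/9 ≈ 0.889 < 1. So this is Case 3: T(n) = Θ(f(n)) = Θ(n^2).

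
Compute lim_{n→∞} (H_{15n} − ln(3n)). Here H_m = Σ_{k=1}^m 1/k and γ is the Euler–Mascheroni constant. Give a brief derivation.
lim = ln 5 + γ

By Euler-Maclaurin, H_m = ln m + γ + O(1/m). So
  H_{15n} − ln(3n) = ln(15n) + γ − ln(3n) + O(1/n)
                       = ln(15/3) + γ + O(1/n).
Hence the limit is ln(15/3) + γ (= ln 5).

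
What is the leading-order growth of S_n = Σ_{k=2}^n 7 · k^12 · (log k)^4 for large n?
S_n ~ 7 · n^13 · (log n)^4 / 13

By integral comparison, S_n = ∫_1^n 7 · x^12 · (log x)^4 dx + O(n^12 · (log n)^4). For the integral, the leading term of ∫_1^n x^12 (log x)^4 dx is n^13/13 · (log n)^4 (by repeated integration by parts; each step lowers the log-exponent and produces a relatively O(1/log n) correction). Hence S_n ~ 7 · n^13 · (log n)^4 / 13.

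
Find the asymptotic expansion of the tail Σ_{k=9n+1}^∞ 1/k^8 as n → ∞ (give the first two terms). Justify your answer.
Σ_{k>9n} 1/k^8 = 1/(7 · (9n)^7) − 1/(2 · (9n)^8) + O(1/(9n)^9)

Compare to the integral: ∫_{9n}^∞ x^(−8) dx = [−x^(−7)/7]_{9n}^∞ = 1/((8−1)·(9n)^7). The Euler-Maclaurin correction adds −f(9n)/2 = −1/(2·(9n)^8). Euler-Maclaurin then gives
  Σ_{k>9n} 1/k^8 = ∫_{9n}^∞ dx/x^8 − 1/(2·(9n)^8) + O(1/(9n)^9).
(Equivalently this is ζ(8) − Σ_{k≤9n} 1/k^8.)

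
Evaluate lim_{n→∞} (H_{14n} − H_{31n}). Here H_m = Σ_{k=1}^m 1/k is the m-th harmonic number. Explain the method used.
lim = ln(14/31)

Euler-Maclaurin gives H_m = ln m + γ + 1/(2m) + O(1/m^2). The γ and O(1/m) terms cancel in the difference:
  H_{14n} − H_{31n} = ln(14n) − ln(31n) + O(1/n) = ln(14/31) + O(1/n).
Hence the limit is ln(14/31).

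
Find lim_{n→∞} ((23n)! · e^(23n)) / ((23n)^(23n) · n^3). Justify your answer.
lim = 0

Stirling: (23n)! ~ sqrt(2π·23n) · (23n/e)^(23n). Hence
  (23n)! · e^(23n) / (23n)^(23n) ~ sqrt(2π·23n).
Dividing by n^3: sqrt(2π·23n) / n^3 = sqrt(2π·23) · n^((1−6)/2), so the expression behaves like sqrt(2π·23) · n^((1−6)/2) → 0.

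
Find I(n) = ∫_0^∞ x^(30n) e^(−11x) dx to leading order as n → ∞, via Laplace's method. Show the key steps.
I(n) ~ (sqrt(2π·30n) / 11) · (30n/(11e))^(30n)

Write the integrand as exp(30n ln x − 11x) and set f(x) = 30n ln x − 11x. Then f'(x) = 30n/x − 11 = 0 at x* = 30n/11, and f''(x*) = −30n/x*^2 = −11^2/(30n). Laplace's method (interior maximum) gives
  I(n) ~ e^(f(x*)) · sqrt(2π / |f''(x*)|)
        = exp(30n ln(30n/11) − 30n) · sqrt(2π · 30n / 11^2)
        = (30n/11)^(30n) e^(−30n) · sqrt(2π·30n) / 11
        = (sqrt(2π·30n) / 11) · (30n/(11e))^(30n).
This matches Γ(30n+1)/11^(30n+1) with Stirling applied to Γ.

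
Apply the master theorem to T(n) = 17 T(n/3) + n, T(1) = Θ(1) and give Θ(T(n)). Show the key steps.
T(n) = Θ(n^(log_3 17))

Master theorem: compare f(n) = n to n^(log_3 17) where log_3 17 ≈ 2.579. Since 1 < log_3 17, we have f(n) = O(n^(log_3 17 − ε)) for some ε > 0 — Case 1. Hence T(n) = Θ(n^(log_3 17)).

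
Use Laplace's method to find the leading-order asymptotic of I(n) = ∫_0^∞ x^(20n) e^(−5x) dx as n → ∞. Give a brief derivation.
I(n) ~ (sqrt(2π·20n) / 5) · (20n/(5e))^(20n)

Write the integrand as exp(20n ln x − 5x) and set f(x) = 20n ln x − 5x. Then f'(x) = 20n/x − 5 = 0 at x* = 20n/5, and f''(x*) = −20n/x*^2 = −5^2/(20n). Laplace's method (interior maximum) gives
  I(n) ~ e^(f(x*)) · sqrt(2π / |f''(x*)|)
        = exp(20n ln(20n/5) − 20n) · sqrt(2π · 20n / 5^2)
        = (20n/5)^(20n) e^(−20n) · sqrt(2π·20n) / 5
        = (sqrt(2π·20n) / 5) · (20n/(5e))^(20n).
This matches Γ(20n+1)/5^(20n+1) with Stirling applied to Γ.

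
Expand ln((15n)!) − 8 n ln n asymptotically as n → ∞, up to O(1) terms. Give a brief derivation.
ln((15n)!) − 8 n ln n = 7 n ln n + 15(ln 15 − 1) n + (1/2) ln(2π·15n) + O(1/n)

Stirling: ln((15n)!) = 15n ln(15n) − 15n + (1/2) ln(2π·15n) + O(1/n).
Expand 15n ln(15n) = 15n (ln n + ln 15) = 15n ln n + 15n ln 15.
Subtract 8n ln n: leading term is (15 − 8) n ln n = 7 n ln n. The next term is 15n ln 15 − 15n = 15(ln 15 − 1) n. Then the (1/2) ln(2π·15n) correction.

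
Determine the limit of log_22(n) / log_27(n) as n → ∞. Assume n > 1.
lim = ln(27) / ln(22) = log_22(27)

Change of base: log_22(n) = ln n / ln 22 and log_27(n) = ln n / ln 27. The ratio is (ln n / ln 22) · (ln 27 / ln n) = ln 27 / ln 22, a constant independent of n. So the limit is ln 27 / ln 22 = log_22(27).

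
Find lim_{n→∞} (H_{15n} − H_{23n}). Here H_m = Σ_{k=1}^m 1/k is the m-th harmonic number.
lim = ln(15/23)

Euler-Maclaurin gives H_m = ln m + γ + 1/(2m) + O(1/m^2). The γ and O(1/m) terms cancel in the difference:
  H_{15n} − H_{23n} = ln(15n) − ln(23n) + O(1/n) = ln(15/23) + O(1/n).
Hence the limit is ln(15/23).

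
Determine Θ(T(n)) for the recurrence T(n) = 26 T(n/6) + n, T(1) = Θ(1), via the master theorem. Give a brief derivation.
T(n) = Θ(n^(log_6 26))

Master theorem: compare f(n) = n to n^(log_6 26) where log_6 26 ≈ 1.818. Since 1 < log_6 26, we have f(n) = O(n^(log_6 26 − ε)) for some ε > 0 — Case 1. Hence T(n) = Θ(n^(log_6 26)).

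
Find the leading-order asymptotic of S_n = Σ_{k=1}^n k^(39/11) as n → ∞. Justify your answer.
S_n ~ (11/50) · n^(50/11)

Integral comparison: Σ_{k=1}^n k^(39/11) = ∫_0^n x^(39/11) dx + O(n^(39/11)). The integral is n^(1 + 39/11) / (1 + 39/11) = n^((39+11)/11) / ((39+11)/11) = (11/50) · n^(50/11).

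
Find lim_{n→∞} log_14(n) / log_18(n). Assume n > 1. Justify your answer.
lim = ln(18) / ln(14) = log_14(18)

Change of base: log_14(n) = ln n / ln 14 and log_18(n) = ln n / ln 18. The ratio is (ln n / ln 14) · (ln 18 / ln n) = ln 18 / ln 14, a constant independent of n. So the limit is ln 18 / ln 14 = log_14(18).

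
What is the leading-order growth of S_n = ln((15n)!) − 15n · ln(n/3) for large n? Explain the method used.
S_n ~ 15n · (ln 45 − 1) + O(ln n)

Stirling: ln((15n)!) = 15n ln(15n) − 15n + O(ln n).
  S_n = 15n ln(15n) − 15n − 15n ln(n/3) + O(ln n)
      = 15n ln(15n) − 15n ln n + 15n ln 3 − 15n + O(ln n)
      = 15n ln 15 + 15n ln 3 − 15n + O(ln n)
      = 15n (ln 45 − 1) + O(ln n).
Numerically ln(45) − 1 ≈ 2.8067.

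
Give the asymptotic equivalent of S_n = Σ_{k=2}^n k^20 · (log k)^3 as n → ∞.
S_n ~ n^21 · (log n)^3 / 21

By integral comparison, S_n = ∫_1^n x^20 · (log x)^3 dx + O(n^20 · (log n)^3). For the integral, the leading term of ∫_1^n x^20 (log x)^3 dx is n^21/21 · (log n)^3 (by repeated integration by parts; each step lowers the log-exponent and produces a relatively O(1/log n) correction). Hence S_n ~ n^21 · (log n)^3 / 21.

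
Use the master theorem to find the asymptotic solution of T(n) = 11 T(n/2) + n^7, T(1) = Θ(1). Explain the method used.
T(n) = Θ(n^7)

log_2 11 ≈ 3.459. f(n) = n^7 dominates n^(log_2 11) since 7 > 3.459, and the regularity condition a·f(n/b) = 11·(n/2)^7 = (11/128)·n^7 ≤ c·f(n) holds with c = 11/128 ≈ 0.0859 < 1. So this is Case 3: T(n) = Θ(f(n)) = Θ(n^7).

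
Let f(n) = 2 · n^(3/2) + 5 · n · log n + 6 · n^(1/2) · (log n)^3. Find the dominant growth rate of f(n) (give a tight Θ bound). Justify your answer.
f(n) ∈ Θ(n^(3/2))

Compare the terms by growth order. For large n, n^a · (log n)^b dominates n^a' · (log n)^b' iff a > a', or (a = a' and b > b'). Ranking the 3 terms shows the dominant one is 2 · n^(3/2). Hence f(n) ∈ Θ(n^(3/2)).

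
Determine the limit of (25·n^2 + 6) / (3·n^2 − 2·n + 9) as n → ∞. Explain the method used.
lim = 25/3

For large n the leading n^2 terms dominate both numerator and denominator. Dividing top and bottom by n^2, every other term tends to 0, leaving 25/3.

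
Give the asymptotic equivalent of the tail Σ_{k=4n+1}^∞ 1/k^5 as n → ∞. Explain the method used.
Σ_{k>4n} 1/k^5 ~ 1/(4 · (4n)^4)

Compare to the integral: ∫_{4n}^∞ x^(−5) dx = [−x^(−4)/4]_{4n}^∞ = 1/((5−1)·(4n)^4). Euler-Maclaurin then gives
  Σ_{k>4n} 1/k^5 = ∫_{4n}^∞ dx/x^5 − 1/(2·(4n)^5) + O(1/(4n)^6).
(Equivalently this is ζ(5) − Σ_{k≤4n} 1/k^5.)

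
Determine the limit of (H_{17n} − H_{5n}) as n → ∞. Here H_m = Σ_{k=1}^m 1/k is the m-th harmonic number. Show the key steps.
lim = ln(17/5)

Euler-Maclaurin gives H_m = ln m + γ + 1/(2m) + O(1/m^2). The γ and O(1/m) terms cancel in the difference:
  H_{17n} − H_{5n} = ln(17n) − ln(5n) + O(1/n) = ln(17/5) + O(1/n).
Hence the limit is ln(17/5).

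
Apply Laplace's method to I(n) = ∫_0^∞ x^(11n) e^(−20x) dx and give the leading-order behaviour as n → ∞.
I(n) ~ (sqrt(2π·11n) / 20) · (11n/(20e))^(11n)

Write the integrand as exp(11n ln x − 20x) and set f(x) = 11n ln x − 20x. Then f'(x) = 11n/x − 20 = 0 at x* = 11n/20, and f''(x*) = −11n/x*^2 = −20^2/(11n). Laplace's method (interior maximum) gives
  I(n) ~ e^(f(x*)) · sqrt(2π / |f''(x*)|)
        = exp(11n ln(11n/20) − 11n) · sqrt(2π · 11n / 20^2)
        = (11n/20)^(11n) e^(−11n) · sqrt(2π·11n) / 20
        = (sqrt(2π·11n) / 20) · (11n/(20e))^(11n).
This matches Γ(11n+1)/20^(11n+1) with Stirling applied to Γ.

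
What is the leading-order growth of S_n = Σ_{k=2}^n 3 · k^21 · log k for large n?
S_n ~ 3 · n^22 log n / 22 − 3 · n^22 / 484

By integral comparison, S_n = ∫_1^n 3 · x^21 · log x dx + O(n^21 · log n). For the integral, ∫ x^21 log x dx = n^22 log n / 22 − n^22/484 (integration by parts). Hence S_n ~ 3 · n^22 log n / 22 − 3 · n^22 / 484.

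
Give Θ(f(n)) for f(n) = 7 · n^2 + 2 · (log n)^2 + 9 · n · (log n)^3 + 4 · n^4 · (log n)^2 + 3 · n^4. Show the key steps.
f(n) ∈ Θ(n^4 · (log n)^2)

Compare the terms by growth order. For large n, n^a · (log n)^b dominates n^a' · (log n)^b' iff a > a', or (a = a' and b > b'). Ranking the 5 terms shows the dominant one is 4 · n^4 · (log n)^2. Hence f(n) ∈ Θ(n^4 · (log n)^2).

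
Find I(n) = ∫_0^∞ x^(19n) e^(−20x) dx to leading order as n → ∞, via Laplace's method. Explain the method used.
I(n) ~ (sqrt(2π·19n) / 20) · (19n/(20e))^(19n)

Write the integrand as exp(19n ln x − 20x) and set f(x) = 19n ln x − 20x. Then f'(x) = 19n/x − 20 = 0 at x* = 19n/20, and f''(x*) = −19n/x*^2 = −20^2/(19n). Laplace's method (interior maximum) gives
  I(n) ~ e^(f(x*)) · sqrt(2π / |f''(x*)|)
        = exp(19n ln(19n/20) − 19n) · sqrt(2π · 19n / 20^2)
        = (19n/20)^(19n) e^(−19n) · sqrt(2π·19n) / 20
        = (sqrt(2π·19n) / 20) · (19n/(20e))^(19n).
This matches Γ(19n+1)/20^(19n+1) with Stirling applied to Γ.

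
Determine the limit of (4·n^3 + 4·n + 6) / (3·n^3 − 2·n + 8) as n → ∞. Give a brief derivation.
lim = 4/3

For large n the leading n^3 terms dominate both numerator and denominator. Dividing top and bottom by n^3, every other term tends to 0, leaving 4/3.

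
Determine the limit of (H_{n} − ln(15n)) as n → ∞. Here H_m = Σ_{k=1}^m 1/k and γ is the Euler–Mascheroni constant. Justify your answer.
lim = −ln 15 + γ

By Euler-Maclaurin, H_m = ln m + γ + O(1/m). So
  H_{n} − ln(15n) = ln(n) + γ − ln(15n) + O(1/n)
                       = ln(1/15) + γ + O(1/n).
Hence the limit is ln(1/15) + γ.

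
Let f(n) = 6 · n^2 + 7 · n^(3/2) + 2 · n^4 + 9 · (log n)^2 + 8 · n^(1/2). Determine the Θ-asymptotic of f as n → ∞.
f(n) ∈ Θ(n^4)

Compare the terms by growth order. For large n, n^a · (log n)^b dominates n^a' · (log n)^b' iff a > a', or (a = a' and b > b'). Ranking the 5 terms shows the dominant one is 2 · n^4. Hence f(n) ∈ Θ(n^4).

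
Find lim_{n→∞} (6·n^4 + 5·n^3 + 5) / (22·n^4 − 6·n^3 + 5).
lim = 6/22 = 3/11

For large n the leading n^4 terms dominate both numerator and denominator. Dividing top and bottom by n^4, every other term tends to 0, leaving 6/22 = 3/11.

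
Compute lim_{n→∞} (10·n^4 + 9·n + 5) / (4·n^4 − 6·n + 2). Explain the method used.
lim = 10/4 = 5/2

For large n the leading n^4 terms dominate both numerator and denominator. Dividing top and bottom by n^4, every other term tends to 0, leaving 10/4 = 5/2.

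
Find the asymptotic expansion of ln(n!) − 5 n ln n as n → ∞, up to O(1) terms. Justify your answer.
ln(n!) − 5 n ln n = −4 n ln n − n + (1/2) ln(2π n) + O(1/n)

Stirling: ln((n)!) = n ln(n) − n + (1/2) ln(2π·n) + O(1/n).
Here n ln(n) = n ln n.
Subtract 5n ln n: leading term is (1 − 5) n ln n = −4 n ln n. The next term is −n. Then the (1/2) ln(2π·n) correction.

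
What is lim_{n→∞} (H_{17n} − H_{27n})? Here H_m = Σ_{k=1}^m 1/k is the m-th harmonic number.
lim = ln(17/27)

Euler-Maclaurin gives H_m = ln m + γ + 1/(2m) + O(1/m^2). The γ and O(1/m) terms cancel in the difference:
  H_{17n} − H_{27n} = ln(17n) − ln(27n) + O(1/n) = ln(17/27) + O(1/n).
Hence the limit is ln(17/27).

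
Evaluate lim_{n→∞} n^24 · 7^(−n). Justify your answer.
lim = 0

Exponentials with base > 1 dominate every fixed polynomial: for any fixed c, n^c / 7^n → 0 as n → ∞ (e.g. by the ratio test, or by writing 7^n = e^(n ln 7) and noting e^(n ln 7) / n^c → ∞). Hence n^24 · 7^(−n) = n^24 / 7^n → 0.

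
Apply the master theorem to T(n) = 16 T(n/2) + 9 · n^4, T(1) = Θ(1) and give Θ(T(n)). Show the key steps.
T(n) = Θ(n^4 log n)

log_2 16 = 4, and f(n) = 9 · n^4 = Θ(n^(log_2 16)). This is Case 2 of the master theorem: T(n) = Θ(f(n) · log n) = Θ(n^4 log n).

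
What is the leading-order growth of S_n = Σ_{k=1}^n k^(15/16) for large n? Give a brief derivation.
S_n ~ (16/31) · n^(31/16)

Integral comparison: Σ_{k=1}^n k^(15/16) = ∫_0^n x^(15/16) dx + O(n^(15/16)). The integral is n^(1 + 15/16) / (1 + 15/16) = n^((15+16)/16) / ((15+16)/16) = (16/31) · n^(31/16).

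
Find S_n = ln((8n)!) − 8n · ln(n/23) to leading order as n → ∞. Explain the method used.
S_n ~ 8n · (ln 184 − 1) + O(ln n)

Stirling: ln((8n)!) = 8n ln(8n) − 8n + O(ln n).
  S_n = 8n ln(8n) − 8n − 8n ln(n/23) + O(ln n)
      = 8n ln(8n) − 8n ln n + 8n ln 23 − 8n + O(ln n)
      = 8n ln 8 + 8n ln 23 − 8n + O(ln n)
      = 8n (ln 184 − 1) + O(ln n).
Numerically ln(184) − 1 ≈ 4.2149.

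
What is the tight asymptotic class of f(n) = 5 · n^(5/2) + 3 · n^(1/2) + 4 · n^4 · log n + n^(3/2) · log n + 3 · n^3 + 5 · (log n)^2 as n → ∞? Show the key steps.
f(n) ∈ Θ(n^4 · log n)

Compare the terms by growth order. For large n, n^a · (log n)^b dominates n^a' · (log n)^b' iff a > a', or (a = a' and b > b'). Ranking the 6 terms shows the dominant one is 4 · n^4 · log n. Hence f(n) ∈ Θ(n^4 · log n).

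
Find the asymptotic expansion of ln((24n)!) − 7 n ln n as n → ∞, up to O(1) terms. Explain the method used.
ln((24n)!) − 7 n ln n = 17 n ln n + 24(ln 24 − 1) n + (1/2) ln(2π·24n) + O(1/n)

Stirling: ln((24n)!) = 24n ln(24n) − 24n + (1/2) ln(2π·24n) + O(1/n).
Expand 24n ln(24n) = 24n (ln n + ln 24) = 24n ln n + 24n ln 24.
Subtract 7n ln n: leading term is (24 − 7) n ln n = 17 n ln n. The next term is 24n ln 24 − 24n = 24(ln 24 − 1) n. Then the (1/2) ln(2π·24n) correction.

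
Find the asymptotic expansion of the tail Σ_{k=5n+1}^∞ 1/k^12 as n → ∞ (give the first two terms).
Σ_{k>5n} 1/k^12 = 1/(11 · (5n)^11) − 1/(2 · (5n)^12) + O(1/(5n)^13)

Compare to the integral: ∫_{5n}^∞ x^(−12) dx = [−x^(−11)/11]_{5n}^∞ = 1/((12−1)·(5n)^11). The Euler-Maclaurin correction adds −f(5n)/2 = −1/(2·(5n)^12). Euler-Maclaurin then gives
  Σ_{k>5n} 1/k^12 = ∫_{5n}^∞ dx/x^12 − 1/(2·(5n)^12) + O(1/(5n)^13).
(Equivalently this is ζ(12) − Σ_{k≤5n} 1/k^12.)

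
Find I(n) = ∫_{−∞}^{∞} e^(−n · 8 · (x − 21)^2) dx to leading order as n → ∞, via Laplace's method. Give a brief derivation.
I(n) = sqrt(π/(8n))

Here φ(x) = 8 · (x − 21)^2 has its unique minimum at x* = 21 with φ(x*) = 0 and φ''(x*) = 16. Laplace's method gives
  I(n) ~ e^(−n φ(x*)) · sqrt(2π / (n · φ''(x*))) = sqrt(2π / (16n)) = sqrt(π/(8n)).
This is exact: substituting u = (x − 21)·sqrt(8n) gives I(n) = (1/sqrt(8n)) ∫_{−∞}^{∞} e^(−u^2) du = sqrt(π/(8n)).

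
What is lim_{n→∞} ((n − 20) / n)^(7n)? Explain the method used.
lim = e^(−140)

Rewrite as (1 − 20/n)^(7n). By the standard limit (1 + x/n)^n → e^x, we have (1 − 20/n)^n → e^(−20), and raising to the 7th power gives e^(−140).
More precisely, ln[(1 − 20/n)^(7n)] = 7n · ln(1 − 20/n) = 7n · (-20/n + O(1/n^2)) = -140 + O(1/n) → -140.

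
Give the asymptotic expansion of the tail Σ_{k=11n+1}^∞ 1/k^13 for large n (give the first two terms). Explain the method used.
Σ_{k>11n} 1/k^13 = 1/(12 · (11n)^12) − 1/(2 · (11n)^13) + O(1/(11n)^14)

Compare to the integral: ∫_{11n}^∞ x^(−13) dx = [−x^(−12)/12]_{11n}^∞ = 1/((13−1)·(11n)^12). The Euler-Maclaurin correction adds −f(11n)/2 = −1/(2·(11n)^13). Euler-Maclaurin then gives
  Σ_{k>11n} 1/k^13 = ∫_{11n}^∞ dx/x^13 − 1/(2·(11n)^13) + O(1/(11n)^14).
(Equivalently this is ζ(13) − Σ_{k≤11n} 1/k^13.)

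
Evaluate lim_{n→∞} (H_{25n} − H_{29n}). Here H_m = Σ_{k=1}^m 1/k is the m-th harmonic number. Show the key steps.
lim = ln(25/29)

Euler-Maclaurin gives H_m = ln m + γ + 1/(2m) + O(1/m^2). The γ and O(1/m) terms cancel in the difference:
  H_{25n} − H_{29n} = ln(25n) − ln(29n) + O(1/n) = ln(25/29) + O(1/n).
Hence the limit is ln(25/29).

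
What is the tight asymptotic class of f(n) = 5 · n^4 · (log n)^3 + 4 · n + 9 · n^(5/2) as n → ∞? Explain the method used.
f(n) ∈ Θ(n^4 · (log n)^3)

Compare the terms by growth order. For large n, n^a · (log n)^b dominates n^a' · (log n)^b' iff a > a', or (a = a' and b > b'). Ranking the 3 terms shows the dominant one is 5 · n^4 · (log n)^3. Hence f(n) ∈ Θ(n^4 · (log n)^3).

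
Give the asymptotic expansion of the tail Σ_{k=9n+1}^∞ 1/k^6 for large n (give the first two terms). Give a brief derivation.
Σ_{k>9n} 1/k^6 = 1/(5 · (9n)^5) − 1/(2 · (9n)^6) + O(1/(9n)^7)

Compare to the integral: ∫_{9n}^∞ x^(−6) dx = [−x^(−5)/5]_{9n}^∞ = 1/((6−1)·(9n)^5). The Euler-Maclaurin correction adds −f(9n)/2 = −1/(2·(9n)^6). Euler-Maclaurin then gives
  Σ_{k>9n} 1/k^6 = ∫_{9n}^∞ dx/x^6 − 1/(2·(9n)^6) + O(1/(9n)^7).
(Equivalently this is ζ(6) − Σ_{k≤9n} 1/k^6.)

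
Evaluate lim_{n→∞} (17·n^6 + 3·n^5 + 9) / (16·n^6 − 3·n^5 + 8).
lim = 17/16

For large n the leading n^6 terms dominate both numerator and denominator. Dividing top and bottom by n^6, every other term tends to 0, leaving 17/16.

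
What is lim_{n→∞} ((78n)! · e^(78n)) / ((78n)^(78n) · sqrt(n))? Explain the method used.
lim = sqrt(2π·78)

Stirling: (78n)! ~ sqrt(2π·78n) · (78n/e)^(78n). Hence
  (78n)! · e^(78n) / (78n)^(78n) ~ sqrt(2π·78n).
Dividing by sqrt(n): sqrt(2π·78n) / sqrt(n) = sqrt(2π·78) · n^((1−1)/2), so the limit is sqrt(2π·78).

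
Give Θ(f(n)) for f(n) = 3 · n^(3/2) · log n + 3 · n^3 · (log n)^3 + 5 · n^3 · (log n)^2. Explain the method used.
f(n) ∈ Θ(n^3 · (log n)^3)

Compare the terms by growth order. For large n, n^a · (log n)^b dominates n^a' · (log n)^b' iff a > a', or (a = a' and b > b'). Ranking the 3 terms shows the dominant one is 3 · n^3 · (log n)^3. Hence f(n) ∈ Θ(n^3 · (log n)^3).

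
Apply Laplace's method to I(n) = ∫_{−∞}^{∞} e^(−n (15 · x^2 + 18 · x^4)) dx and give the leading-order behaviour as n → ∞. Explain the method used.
I(n) ~ sqrt(π/(15n))

φ(x) = 15 · x^2 + 18 · x^4 has its unique global minimum at x* = 0 (since φ'(x) = 30x + 72x^3 = 0 only at x = 0 for real x with both coefficients positive, and φ → ∞ as |x| → ∞). At x* = 0, φ(0) = 0 and φ''(0) = 30. Laplace's method then gives
  I(n) ~ sqrt(2π / (n · φ''(0))) · e^(−n φ(0)) = sqrt(2π / (30n)) = sqrt(π/(15n)).
The 18 · x^4 term contributes only at subleading order (an O(1/n) relative correction).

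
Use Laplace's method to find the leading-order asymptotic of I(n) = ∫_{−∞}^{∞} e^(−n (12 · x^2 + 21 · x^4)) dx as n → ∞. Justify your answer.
I(n) ~ sqrt(π/(12n))

φ(x) = 12 · x^2 + 21 · x^4 has its unique global minimum at x* = 0 (since φ'(x) = 24x + 84x^3 = 0 only at x = 0 for real x with both coefficients positive, and φ → ∞ as |x| → ∞). At x* = 0, φ(0) = 0 and φ''(0) = 24. Laplace's method then gives
  I(n) ~ sqrt(2π / (n · φ''(0))) · e^(−n φ(0)) = sqrt(2π / (24n)) = sqrt(π/(12n)).
The 21 · x^4 term contributes only at subleading order (an O(1/n) relative correction).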